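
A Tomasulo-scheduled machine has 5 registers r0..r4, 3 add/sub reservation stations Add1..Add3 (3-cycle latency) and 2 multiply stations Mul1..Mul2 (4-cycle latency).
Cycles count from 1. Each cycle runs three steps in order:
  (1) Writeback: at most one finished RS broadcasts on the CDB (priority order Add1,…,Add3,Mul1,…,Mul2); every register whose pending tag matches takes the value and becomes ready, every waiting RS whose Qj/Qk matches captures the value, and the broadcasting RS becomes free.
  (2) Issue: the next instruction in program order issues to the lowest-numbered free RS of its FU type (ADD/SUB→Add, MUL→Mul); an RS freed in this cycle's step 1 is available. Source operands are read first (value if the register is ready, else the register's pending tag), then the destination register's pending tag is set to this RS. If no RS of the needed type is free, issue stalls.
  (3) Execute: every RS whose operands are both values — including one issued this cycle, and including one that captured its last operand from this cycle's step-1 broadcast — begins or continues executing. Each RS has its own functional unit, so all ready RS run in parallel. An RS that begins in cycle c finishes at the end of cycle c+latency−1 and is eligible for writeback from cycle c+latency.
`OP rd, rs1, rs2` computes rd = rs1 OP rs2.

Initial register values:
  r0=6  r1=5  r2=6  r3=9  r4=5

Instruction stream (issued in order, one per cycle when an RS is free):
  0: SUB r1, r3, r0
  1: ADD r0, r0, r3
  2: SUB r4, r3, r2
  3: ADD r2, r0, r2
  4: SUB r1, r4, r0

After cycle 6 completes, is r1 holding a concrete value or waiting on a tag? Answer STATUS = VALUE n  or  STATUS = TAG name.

STATUS = TAG Add2

  c1: issue SUB r1<-Add1  regs: r0:6,r1:Add1,r2:6,r3:9,r4:5
  c2: issue ADD r0<-Add2  regs: r0:Add2,r1:Add1,r2:6,r3:9,r4:5
  c3: issue SUB r4<-Add3  regs: r0:Add2,r1:Add1,r2:6,r3:9,r4:Add3
  c4: CDB Add1=3; issue ADD r2<-Add1  regs: r0:Add2,r1:3,r2:Add1,r3:9,r4:Add3
  c5: CDB Add2=15; issue SUB r1<-Add2  regs: r0:15,r1:Add2,r2:Add1,r3:9,r4:Add3
  c6: CDB Add3=3  regs: r0:15,r1:Add2,r2:Add1,r3:9,r4:3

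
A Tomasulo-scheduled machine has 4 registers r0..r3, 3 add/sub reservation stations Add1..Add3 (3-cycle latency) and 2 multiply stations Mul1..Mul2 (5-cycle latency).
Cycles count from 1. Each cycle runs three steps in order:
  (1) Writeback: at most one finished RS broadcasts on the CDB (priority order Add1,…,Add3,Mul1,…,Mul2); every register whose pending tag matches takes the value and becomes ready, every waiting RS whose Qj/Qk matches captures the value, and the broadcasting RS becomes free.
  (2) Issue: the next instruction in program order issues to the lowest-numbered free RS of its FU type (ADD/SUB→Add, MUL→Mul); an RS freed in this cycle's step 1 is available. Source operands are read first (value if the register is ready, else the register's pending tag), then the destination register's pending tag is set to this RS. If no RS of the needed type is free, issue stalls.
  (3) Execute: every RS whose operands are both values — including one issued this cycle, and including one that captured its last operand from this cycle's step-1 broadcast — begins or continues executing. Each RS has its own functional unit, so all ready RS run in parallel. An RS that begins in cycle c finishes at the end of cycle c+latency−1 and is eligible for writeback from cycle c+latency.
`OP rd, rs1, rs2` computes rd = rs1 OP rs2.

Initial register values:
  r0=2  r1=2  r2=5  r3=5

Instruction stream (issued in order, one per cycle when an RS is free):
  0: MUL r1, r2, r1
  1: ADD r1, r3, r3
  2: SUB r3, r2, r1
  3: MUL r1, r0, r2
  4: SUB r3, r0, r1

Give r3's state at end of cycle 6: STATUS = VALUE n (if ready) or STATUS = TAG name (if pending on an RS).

c1: issue MUL r1<-Mul1 | r0:2,r1:Mul1,r2:5,r3:5
c2: issue ADD r1<-Add1 | r0:2,r1:Add1,r2:5,r3:5
c3: issue SUB r3<-Add2 | r0:2,r1:Add1,r2:5,r3:Add2
c4: issue MUL r1<-Mul2 | r0:2,r1:Mul2,r2:5,r3:Add2
c5: CDB Add1=10; issue SUB r3<-Add1 | r0:2,r1:Mul2,r2:5,r3:Add1
c6: CDB Mul1=10 | r0:2,r1:Mul2,r2:5,r3:Add1

STATUS = TAG Add1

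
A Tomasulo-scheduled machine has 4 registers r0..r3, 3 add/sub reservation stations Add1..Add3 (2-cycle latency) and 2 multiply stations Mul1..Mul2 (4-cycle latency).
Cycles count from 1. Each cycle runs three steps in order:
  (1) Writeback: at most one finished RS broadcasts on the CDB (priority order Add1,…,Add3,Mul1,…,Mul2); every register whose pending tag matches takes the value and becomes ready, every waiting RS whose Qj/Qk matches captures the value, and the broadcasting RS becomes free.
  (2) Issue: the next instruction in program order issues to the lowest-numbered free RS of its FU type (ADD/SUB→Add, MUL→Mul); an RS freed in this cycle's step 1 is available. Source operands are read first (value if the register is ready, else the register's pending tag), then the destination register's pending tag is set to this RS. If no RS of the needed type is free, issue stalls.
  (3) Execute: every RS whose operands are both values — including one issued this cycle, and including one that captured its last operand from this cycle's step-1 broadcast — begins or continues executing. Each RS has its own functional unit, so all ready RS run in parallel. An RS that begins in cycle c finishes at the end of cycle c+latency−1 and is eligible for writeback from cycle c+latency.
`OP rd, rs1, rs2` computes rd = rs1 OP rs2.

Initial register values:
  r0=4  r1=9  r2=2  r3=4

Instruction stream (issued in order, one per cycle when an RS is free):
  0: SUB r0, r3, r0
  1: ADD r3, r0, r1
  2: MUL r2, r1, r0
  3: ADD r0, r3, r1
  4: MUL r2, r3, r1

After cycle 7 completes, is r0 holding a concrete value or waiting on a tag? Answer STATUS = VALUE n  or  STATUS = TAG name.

STATUS = VALUE 18

  c1: issue SUB r0<-Add1  regs: r0:Add1,r1:9,r2:2,r3:4
  c2: issue ADD r3<-Add2  regs: r0:Add1,r1:9,r2:2,r3:Add2
  c3: CDB Add1=0; issue MUL r2<-Mul1  regs: r0:0,r1:9,r2:Mul1,r3:Add2
  c4: issue ADD r0<-Add1  regs: r0:Add1,r1:9,r2:Mul1,r3:Add2
  c5: CDB Add2=9; issue MUL r2<-Mul2  regs: r0:Add1,r1:9,r2:Mul2,r3:9
  c6: -  regs: r0:Add1,r1:9,r2:Mul2,r3:9
  c7: CDB Add1=18  regs: r0:18,r1:9,r2:Mul2,r3:9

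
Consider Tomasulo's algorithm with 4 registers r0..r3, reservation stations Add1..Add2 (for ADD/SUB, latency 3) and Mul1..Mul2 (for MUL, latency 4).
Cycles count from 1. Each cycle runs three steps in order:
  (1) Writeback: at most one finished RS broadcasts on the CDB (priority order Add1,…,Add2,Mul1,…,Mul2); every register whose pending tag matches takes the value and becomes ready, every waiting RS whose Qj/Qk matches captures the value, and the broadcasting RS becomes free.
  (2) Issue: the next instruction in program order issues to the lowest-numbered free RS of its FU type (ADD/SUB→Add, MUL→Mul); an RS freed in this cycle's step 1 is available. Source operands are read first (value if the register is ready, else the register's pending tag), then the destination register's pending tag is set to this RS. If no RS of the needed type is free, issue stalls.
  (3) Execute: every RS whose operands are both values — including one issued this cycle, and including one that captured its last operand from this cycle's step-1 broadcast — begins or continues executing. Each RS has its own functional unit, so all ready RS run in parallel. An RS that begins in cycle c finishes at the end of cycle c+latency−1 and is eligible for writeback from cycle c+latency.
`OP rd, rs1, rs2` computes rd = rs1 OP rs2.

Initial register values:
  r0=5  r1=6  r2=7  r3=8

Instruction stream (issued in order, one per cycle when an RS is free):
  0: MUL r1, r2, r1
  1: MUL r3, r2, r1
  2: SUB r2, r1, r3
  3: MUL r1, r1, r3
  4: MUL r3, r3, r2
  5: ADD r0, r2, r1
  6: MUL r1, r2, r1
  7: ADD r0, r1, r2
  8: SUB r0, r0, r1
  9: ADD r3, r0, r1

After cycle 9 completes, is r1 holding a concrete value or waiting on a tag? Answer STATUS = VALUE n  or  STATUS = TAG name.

STATUS = TAG Mul1

cycle 1: issue MUL r1<-Mul1 // r0:5,r1:Mul1,r2:7,r3:8
cycle 2: issue MUL r3<-Mul2 // r0:5,r1:Mul1,r2:7,r3:Mul2
cycle 3: issue SUB r2<-Add1 // r0:5,r1:Mul1,r2:Add1,r3:Mul2
cycle 4: stall // r0:5,r1:Mul1,r2:Add1,r3:Mul2
cycle 5: CDB Mul1=42; issue MUL r1<-Mul1 // r0:5,r1:Mul1,r2:Add1,r3:Mul2
cycle 6: stall // r0:5,r1:Mul1,r2:Add1,r3:Mul2
cycle 7: stall // r0:5,r1:Mul1,r2:Add1,r3:Mul2
cycle 8: stall // r0:5,r1:Mul1,r2:Add1,r3:Mul2
cycle 9: CDB Mul2=294; issue MUL r3<-Mul2 // r0:5,r1:Mul1,r2:Add1,r3:Mul2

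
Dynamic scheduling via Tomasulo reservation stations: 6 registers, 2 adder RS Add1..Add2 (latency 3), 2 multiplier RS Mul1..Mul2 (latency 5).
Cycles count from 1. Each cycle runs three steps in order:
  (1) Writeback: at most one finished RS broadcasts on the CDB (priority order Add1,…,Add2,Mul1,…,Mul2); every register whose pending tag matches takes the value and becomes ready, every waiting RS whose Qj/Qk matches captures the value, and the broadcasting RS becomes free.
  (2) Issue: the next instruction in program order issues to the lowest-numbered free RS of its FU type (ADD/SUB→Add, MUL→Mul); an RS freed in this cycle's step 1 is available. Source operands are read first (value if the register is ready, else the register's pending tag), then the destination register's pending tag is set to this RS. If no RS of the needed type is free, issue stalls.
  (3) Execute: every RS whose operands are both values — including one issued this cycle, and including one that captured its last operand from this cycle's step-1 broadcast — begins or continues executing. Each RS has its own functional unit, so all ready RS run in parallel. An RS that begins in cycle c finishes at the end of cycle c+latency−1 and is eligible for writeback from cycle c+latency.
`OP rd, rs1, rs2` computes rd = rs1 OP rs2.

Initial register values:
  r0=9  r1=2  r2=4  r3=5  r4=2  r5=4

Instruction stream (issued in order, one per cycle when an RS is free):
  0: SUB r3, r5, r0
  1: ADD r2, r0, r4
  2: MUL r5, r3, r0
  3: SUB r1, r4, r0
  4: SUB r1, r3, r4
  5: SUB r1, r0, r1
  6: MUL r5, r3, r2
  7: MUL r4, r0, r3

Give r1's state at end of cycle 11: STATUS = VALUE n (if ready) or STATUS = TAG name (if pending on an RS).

  c1: issue SUB r3<-Add1  regs: r0:9,r1:2,r2:4,r3:Add1,r4:2,r5:4
  c2: issue ADD r2<-Add2  regs: r0:9,r1:2,r2:Add2,r3:Add1,r4:2,r5:4
  c3: issue MUL r5<-Mul1  regs: r0:9,r1:2,r2:Add2,r3:Add1,r4:2,r5:Mul1
  c4: CDB Add1=-5; issue SUB r1<-Add1  regs: r0:9,r1:Add1,r2:Add2,r3:-5,r4:2,r5:Mul1
  c5: CDB Add2=11; issue SUB r1<-Add2  regs: r0:9,r1:Add2,r2:11,r3:-5,r4:2,r5:Mul1
  c6: stall  regs: r0:9,r1:Add2,r2:11,r3:-5,r4:2,r5:Mul1
  c7: CDB Add1=-7; issue SUB r1<-Add1  regs: r0:9,r1:Add1,r2:11,r3:-5,r4:2,r5:Mul1
  c8: CDB Add2=-7; issue MUL r5<-Mul2  regs: r0:9,r1:Add1,r2:11,r3:-5,r4:2,r5:Mul2
  c9: CDB Mul1=-45; issue MUL r4<-Mul1  regs: r0:9,r1:Add1,r2:11,r3:-5,r4:Mul1,r5:Mul2
  c10: -  regs: r0:9,r1:Add1,r2:11,r3:-5,r4:Mul1,r5:Mul2
  c11: CDB Add1=16  regs: r0:9,r1:16,r2:11,r3:-5,r4:Mul1,r5:Mul2

STATUS = VALUE 16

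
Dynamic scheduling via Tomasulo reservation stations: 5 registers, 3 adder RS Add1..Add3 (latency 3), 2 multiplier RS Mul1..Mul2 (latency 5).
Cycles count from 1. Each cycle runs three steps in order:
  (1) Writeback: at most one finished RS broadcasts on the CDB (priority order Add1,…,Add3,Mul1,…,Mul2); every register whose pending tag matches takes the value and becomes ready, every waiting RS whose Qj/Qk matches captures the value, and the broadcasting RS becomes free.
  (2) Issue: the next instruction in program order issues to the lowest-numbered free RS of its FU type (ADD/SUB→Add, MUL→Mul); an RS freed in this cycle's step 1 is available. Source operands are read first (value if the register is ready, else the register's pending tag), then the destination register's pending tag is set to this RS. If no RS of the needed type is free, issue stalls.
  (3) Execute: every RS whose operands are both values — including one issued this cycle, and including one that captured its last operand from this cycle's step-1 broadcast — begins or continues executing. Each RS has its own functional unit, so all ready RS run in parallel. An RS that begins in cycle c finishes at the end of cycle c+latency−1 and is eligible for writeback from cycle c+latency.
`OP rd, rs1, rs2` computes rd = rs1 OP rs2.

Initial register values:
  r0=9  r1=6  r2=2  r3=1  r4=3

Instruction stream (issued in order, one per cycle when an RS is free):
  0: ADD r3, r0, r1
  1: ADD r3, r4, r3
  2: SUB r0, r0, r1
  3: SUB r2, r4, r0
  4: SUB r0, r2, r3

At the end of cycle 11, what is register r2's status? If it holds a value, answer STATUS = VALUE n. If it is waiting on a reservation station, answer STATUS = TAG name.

c1: issue ADD r3<-Add1 | r0:9,r1:6,r2:2,r3:Add1,r4:3
c2: issue ADD r3<-Add2 | r0:9,r1:6,r2:2,r3:Add2,r4:3
c3: issue SUB r0<-Add3 | r0:Add3,r1:6,r2:2,r3:Add2,r4:3
c4: CDB Add1=15; issue SUB r2<-Add1 | r0:Add3,r1:6,r2:Add1,r3:Add2,r4:3
c5: stall | r0:Add3,r1:6,r2:Add1,r3:Add2,r4:3
c6: CDB Add3=3; issue SUB r0<-Add3 | r0:Add3,r1:6,r2:Add1,r3:Add2,r4:3
c7: CDB Add2=18 | r0:Add3,r1:6,r2:Add1,r3:18,r4:3
c8: - | r0:Add3,r1:6,r2:Add1,r3:18,r4:3
c9: CDB Add1=0 | r0:Add3,r1:6,r2:0,r3:18,r4:3
c10: - | r0:Add3,r1:6,r2:0,r3:18,r4:3
c11: - | r0:Add3,r1:6,r2:0,r3:18,r4:3

STATUS = VALUE 0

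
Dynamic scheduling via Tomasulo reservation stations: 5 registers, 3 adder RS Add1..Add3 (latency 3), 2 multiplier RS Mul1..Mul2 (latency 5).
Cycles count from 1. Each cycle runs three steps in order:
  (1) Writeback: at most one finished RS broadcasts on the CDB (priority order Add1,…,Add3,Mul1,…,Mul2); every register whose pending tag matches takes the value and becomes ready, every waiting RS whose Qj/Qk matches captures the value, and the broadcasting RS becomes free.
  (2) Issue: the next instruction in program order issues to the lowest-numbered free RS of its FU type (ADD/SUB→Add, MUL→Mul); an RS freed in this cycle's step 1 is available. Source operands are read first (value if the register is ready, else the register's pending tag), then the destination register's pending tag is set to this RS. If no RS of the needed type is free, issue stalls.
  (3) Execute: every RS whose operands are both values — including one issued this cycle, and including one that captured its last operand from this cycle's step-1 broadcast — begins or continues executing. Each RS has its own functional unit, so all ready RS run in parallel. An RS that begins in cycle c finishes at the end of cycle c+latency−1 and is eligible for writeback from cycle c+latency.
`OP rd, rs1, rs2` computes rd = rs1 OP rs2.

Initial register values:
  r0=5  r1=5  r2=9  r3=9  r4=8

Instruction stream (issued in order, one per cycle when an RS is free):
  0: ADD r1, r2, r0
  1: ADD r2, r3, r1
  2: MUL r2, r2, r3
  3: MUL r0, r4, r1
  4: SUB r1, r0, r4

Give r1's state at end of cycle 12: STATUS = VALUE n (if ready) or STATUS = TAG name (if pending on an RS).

cycle 1: issue ADD r1<-Add1 // r0:5,r1:Add1,r2:9,r3:9,r4:8
cycle 2: issue ADD r2<-Add2 // r0:5,r1:Add1,r2:Add2,r3:9,r4:8
cycle 3: issue MUL r2<-Mul1 // r0:5,r1:Add1,r2:Mul1,r3:9,r4:8
cycle 4: CDB Add1=14; issue MUL r0<-Mul2 // r0:Mul2,r1:14,r2:Mul1,r3:9,r4:8
cycle 5: issue SUB r1<-Add1 // r0:Mul2,r1:Add1,r2:Mul1,r3:9,r4:8
cycle 6: - // r0:Mul2,r1:Add1,r2:Mul1,r3:9,r4:8
cycle 7: CDB Add2=23 // r0:Mul2,r1:Add1,r2:Mul1,r3:9,r4:8
cycle 8: - // r0:Mul2,r1:Add1,r2:Mul1,r3:9,r4:8
cycle 9: CDB Mul2=112 // r0:112,r1:Add1,r2:Mul1,r3:9,r4:8
cycle 10: - // r0:112,r1:Add1,r2:Mul1,r3:9,r4:8
cycle 11: - // r0:112,r1:Add1,r2:Mul1,r3:9,r4:8
cycle 12: CDB Add1=104 // r0:112,r1:104,r2:Mul1,r3:9,r4:8

STATUS = VALUE 104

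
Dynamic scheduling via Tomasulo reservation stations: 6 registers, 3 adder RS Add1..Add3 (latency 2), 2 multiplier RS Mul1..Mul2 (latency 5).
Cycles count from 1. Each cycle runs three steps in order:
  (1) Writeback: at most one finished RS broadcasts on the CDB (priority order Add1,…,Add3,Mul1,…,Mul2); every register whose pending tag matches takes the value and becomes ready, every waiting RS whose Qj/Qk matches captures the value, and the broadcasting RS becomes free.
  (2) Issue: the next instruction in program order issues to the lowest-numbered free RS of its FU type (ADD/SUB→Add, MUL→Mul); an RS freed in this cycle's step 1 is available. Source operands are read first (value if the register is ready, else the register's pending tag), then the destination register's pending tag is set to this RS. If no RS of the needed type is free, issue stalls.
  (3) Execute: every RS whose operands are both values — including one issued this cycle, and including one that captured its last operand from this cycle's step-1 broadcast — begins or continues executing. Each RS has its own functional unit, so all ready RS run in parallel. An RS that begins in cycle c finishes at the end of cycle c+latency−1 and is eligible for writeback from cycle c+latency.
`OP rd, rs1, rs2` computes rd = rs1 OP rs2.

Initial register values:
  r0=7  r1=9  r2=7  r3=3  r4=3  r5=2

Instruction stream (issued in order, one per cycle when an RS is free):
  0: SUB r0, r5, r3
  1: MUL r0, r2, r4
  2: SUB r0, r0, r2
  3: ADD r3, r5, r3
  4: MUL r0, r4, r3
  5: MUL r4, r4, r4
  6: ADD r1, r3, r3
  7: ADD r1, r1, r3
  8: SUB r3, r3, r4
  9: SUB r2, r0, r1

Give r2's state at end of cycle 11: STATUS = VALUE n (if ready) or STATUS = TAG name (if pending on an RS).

cycle 1: issue SUB r0<-Add1 // r0:Add1,r1:9,r2:7,r3:3,r4:3,r5:2
cycle 2: issue MUL r0<-Mul1 // r0:Mul1,r1:9,r2:7,r3:3,r4:3,r5:2
cycle 3: CDB Add1=-1; issue SUB r0<-Add1 // r0:Add1,r1:9,r2:7,r3:3,r4:3,r5:2
cycle 4: issue ADD r3<-Add2 // r0:Add1,r1:9,r2:7,r3:Add2,r4:3,r5:2
cycle 5: issue MUL r0<-Mul2 // r0:Mul2,r1:9,r2:7,r3:Add2,r4:3,r5:2
cycle 6: CDB Add2=5; stall // r0:Mul2,r1:9,r2:7,r3:5,r4:3,r5:2
cycle 7: CDB Mul1=21; issue MUL r4<-Mul1 // r0:Mul2,r1:9,r2:7,r3:5,r4:Mul1,r5:2
cycle 8: issue ADD r1<-Add2 // r0:Mul2,r1:Add2,r2:7,r3:5,r4:Mul1,r5:2
cycle 9: CDB Add1=14; issue ADD r1<-Add1 // r0:Mul2,r1:Add1,r2:7,r3:5,r4:Mul1,r5:2
cycle 10: CDB Add2=10; issue SUB r3<-Add2 // r0:Mul2,r1:Add1,r2:7,r3:Add2,r4:Mul1,r5:2
cycle 11: CDB Mul2=15; issue SUB r2<-Add3 // r0:15,r1:Add1,r2:Add3,r3:Add2,r4:Mul1,r5:2

STATUS = TAG Add3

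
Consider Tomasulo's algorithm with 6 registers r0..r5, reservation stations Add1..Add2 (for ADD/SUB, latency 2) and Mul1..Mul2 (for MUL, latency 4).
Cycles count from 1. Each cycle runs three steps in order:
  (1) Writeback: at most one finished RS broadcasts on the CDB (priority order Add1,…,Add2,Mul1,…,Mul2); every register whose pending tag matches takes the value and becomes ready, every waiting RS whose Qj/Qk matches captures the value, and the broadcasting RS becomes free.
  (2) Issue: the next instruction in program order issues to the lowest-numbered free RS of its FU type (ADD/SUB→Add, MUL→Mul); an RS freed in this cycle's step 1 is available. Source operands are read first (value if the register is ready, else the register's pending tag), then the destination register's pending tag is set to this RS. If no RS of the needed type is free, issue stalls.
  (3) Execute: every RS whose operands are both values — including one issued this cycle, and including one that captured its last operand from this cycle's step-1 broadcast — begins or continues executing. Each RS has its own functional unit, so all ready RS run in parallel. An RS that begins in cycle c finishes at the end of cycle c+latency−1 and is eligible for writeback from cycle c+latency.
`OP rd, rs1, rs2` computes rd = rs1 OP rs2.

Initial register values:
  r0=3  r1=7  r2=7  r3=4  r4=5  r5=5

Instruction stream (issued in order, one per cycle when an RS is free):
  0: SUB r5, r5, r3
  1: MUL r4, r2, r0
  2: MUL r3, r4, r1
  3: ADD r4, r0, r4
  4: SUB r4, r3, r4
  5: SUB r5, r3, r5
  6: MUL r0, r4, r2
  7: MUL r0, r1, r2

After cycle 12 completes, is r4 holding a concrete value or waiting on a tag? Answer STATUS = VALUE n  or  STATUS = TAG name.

cycle 1: issue SUB r5<-Add1 // r0:3,r1:7,r2:7,r3:4,r4:5,r5:Add1
cycle 2: issue MUL r4<-Mul1 // r0:3,r1:7,r2:7,r3:4,r4:Mul1,r5:Add1
cycle 3: CDB Add1=1; issue MUL r3<-Mul2 // r0:3,r1:7,r2:7,r3:Mul2,r4:Mul1,r5:1
cycle 4: issue ADD r4<-Add1 // r0:3,r1:7,r2:7,r3:Mul2,r4:Add1,r5:1
cycle 5: issue SUB r4<-Add2 // r0:3,r1:7,r2:7,r3:Mul2,r4:Add2,r5:1
cycle 6: CDB Mul1=21; stall // r0:3,r1:7,r2:7,r3:Mul2,r4:Add2,r5:1
cycle 7: stall // r0:3,r1:7,r2:7,r3:Mul2,r4:Add2,r5:1
cycle 8: CDB Add1=24; issue SUB r5<-Add1 // r0:3,r1:7,r2:7,r3:Mul2,r4:Add2,r5:Add1
cycle 9: issue MUL r0<-Mul1 // r0:Mul1,r1:7,r2:7,r3:Mul2,r4:Add2,r5:Add1
cycle 10: CDB Mul2=147; issue MUL r0<-Mul2 // r0:Mul2,r1:7,r2:7,r3:147,r4:Add2,r5:Add1
cycle 11: - // r0:Mul2,r1:7,r2:7,r3:147,r4:Add2,r5:Add1
cycle 12: CDB Add1=146 // r0:Mul2,r1:7,r2:7,r3:147,r4:Add2,r5:146

STATUS = TAG Add2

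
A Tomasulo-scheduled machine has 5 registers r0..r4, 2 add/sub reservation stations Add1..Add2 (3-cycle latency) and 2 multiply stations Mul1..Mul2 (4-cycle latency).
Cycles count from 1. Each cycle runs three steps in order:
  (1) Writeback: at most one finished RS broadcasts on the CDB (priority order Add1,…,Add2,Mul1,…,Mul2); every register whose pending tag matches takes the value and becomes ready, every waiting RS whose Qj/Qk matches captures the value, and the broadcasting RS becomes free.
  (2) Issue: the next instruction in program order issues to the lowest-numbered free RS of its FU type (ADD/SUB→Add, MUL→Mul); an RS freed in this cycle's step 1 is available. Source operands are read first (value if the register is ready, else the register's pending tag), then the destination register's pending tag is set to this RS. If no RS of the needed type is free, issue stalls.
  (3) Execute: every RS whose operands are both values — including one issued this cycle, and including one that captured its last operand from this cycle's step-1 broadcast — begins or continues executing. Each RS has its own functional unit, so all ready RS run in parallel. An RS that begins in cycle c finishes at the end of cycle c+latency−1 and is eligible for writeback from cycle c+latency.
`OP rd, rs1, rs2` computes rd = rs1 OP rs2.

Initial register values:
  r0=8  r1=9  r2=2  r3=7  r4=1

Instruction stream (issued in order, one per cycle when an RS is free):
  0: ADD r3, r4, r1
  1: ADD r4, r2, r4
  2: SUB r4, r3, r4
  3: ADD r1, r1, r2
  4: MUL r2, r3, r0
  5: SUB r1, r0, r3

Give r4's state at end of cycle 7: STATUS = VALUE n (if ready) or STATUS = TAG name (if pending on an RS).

c1: issue ADD r3<-Add1 | r0:8,r1:9,r2:2,r3:Add1,r4:1
c2: issue ADD r4<-Add2 | r0:8,r1:9,r2:2,r3:Add1,r4:Add2
c3: stall | r0:8,r1:9,r2:2,r3:Add1,r4:Add2
c4: CDB Add1=10; issue SUB r4<-Add1 | r0:8,r1:9,r2:2,r3:10,r4:Add1
c5: CDB Add2=3; issue ADD r1<-Add2 | r0:8,r1:Add2,r2:2,r3:10,r4:Add1
c6: issue MUL r2<-Mul1 | r0:8,r1:Add2,r2:Mul1,r3:10,r4:Add1
c7: stall | r0:8,r1:Add2,r2:Mul1,r3:10,r4:Add1

STATUS = TAG Add1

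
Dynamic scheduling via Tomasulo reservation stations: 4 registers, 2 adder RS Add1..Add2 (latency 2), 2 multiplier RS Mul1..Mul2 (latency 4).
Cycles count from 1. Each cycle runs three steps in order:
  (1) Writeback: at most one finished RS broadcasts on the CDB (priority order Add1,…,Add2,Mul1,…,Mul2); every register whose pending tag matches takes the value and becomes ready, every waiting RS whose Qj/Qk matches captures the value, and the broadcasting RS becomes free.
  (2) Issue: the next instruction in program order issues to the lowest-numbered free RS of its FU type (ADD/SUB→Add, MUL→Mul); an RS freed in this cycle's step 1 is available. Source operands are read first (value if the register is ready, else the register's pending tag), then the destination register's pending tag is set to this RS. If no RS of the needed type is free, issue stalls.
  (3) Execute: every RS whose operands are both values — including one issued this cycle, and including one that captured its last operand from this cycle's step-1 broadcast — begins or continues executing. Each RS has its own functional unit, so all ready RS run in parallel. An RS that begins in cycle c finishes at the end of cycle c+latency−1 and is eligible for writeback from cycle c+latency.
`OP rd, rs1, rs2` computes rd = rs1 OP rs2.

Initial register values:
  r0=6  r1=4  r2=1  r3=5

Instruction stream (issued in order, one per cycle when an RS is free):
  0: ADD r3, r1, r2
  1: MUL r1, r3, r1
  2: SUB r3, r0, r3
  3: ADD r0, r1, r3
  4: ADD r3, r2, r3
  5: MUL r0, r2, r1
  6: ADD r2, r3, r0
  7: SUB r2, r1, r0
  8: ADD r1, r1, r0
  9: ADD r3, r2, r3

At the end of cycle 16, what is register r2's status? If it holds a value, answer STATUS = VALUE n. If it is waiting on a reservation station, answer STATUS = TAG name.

STATUS = VALUE 0

  c1: issue ADD r3<-Add1  regs: r0:6,r1:4,r2:1,r3:Add1
  c2: issue MUL r1<-Mul1  regs: r0:6,r1:Mul1,r2:1,r3:Add1
  c3: CDB Add1=5; issue SUB r3<-Add1  regs: r0:6,r1:Mul1,r2:1,r3:Add1
  c4: issue ADD r0<-Add2  regs: r0:Add2,r1:Mul1,r2:1,r3:Add1
  c5: CDB Add1=1; issue ADD r3<-Add1  regs: r0:Add2,r1:Mul1,r2:1,r3:Add1
  c6: issue MUL r0<-Mul2  regs: r0:Mul2,r1:Mul1,r2:1,r3:Add1
  c7: CDB Add1=2; issue ADD r2<-Add1  regs: r0:Mul2,r1:Mul1,r2:Add1,r3:2
  c8: CDB Mul1=20; stall  regs: r0:Mul2,r1:20,r2:Add1,r3:2
  c9: stall  regs: r0:Mul2,r1:20,r2:Add1,r3:2
  c10: CDB Add2=21; issue SUB r2<-Add2  regs: r0:Mul2,r1:20,r2:Add2,r3:2
  c11: stall  regs: r0:Mul2,r1:20,r2:Add2,r3:2
  c12: CDB Mul2=20; stall  regs: r0:20,r1:20,r2:Add2,r3:2
  c13: stall  regs: r0:20,r1:20,r2:Add2,r3:2
  c14: CDB Add1=22; issue ADD r1<-Add1  regs: r0:20,r1:Add1,r2:Add2,r3:2
  c15: CDB Add2=0; issue ADD r3<-Add2  regs: r0:20,r1:Add1,r2:0,r3:Add2
  c16: CDB Add1=40  regs: r0:20,r1:40,r2:0,r3:Add2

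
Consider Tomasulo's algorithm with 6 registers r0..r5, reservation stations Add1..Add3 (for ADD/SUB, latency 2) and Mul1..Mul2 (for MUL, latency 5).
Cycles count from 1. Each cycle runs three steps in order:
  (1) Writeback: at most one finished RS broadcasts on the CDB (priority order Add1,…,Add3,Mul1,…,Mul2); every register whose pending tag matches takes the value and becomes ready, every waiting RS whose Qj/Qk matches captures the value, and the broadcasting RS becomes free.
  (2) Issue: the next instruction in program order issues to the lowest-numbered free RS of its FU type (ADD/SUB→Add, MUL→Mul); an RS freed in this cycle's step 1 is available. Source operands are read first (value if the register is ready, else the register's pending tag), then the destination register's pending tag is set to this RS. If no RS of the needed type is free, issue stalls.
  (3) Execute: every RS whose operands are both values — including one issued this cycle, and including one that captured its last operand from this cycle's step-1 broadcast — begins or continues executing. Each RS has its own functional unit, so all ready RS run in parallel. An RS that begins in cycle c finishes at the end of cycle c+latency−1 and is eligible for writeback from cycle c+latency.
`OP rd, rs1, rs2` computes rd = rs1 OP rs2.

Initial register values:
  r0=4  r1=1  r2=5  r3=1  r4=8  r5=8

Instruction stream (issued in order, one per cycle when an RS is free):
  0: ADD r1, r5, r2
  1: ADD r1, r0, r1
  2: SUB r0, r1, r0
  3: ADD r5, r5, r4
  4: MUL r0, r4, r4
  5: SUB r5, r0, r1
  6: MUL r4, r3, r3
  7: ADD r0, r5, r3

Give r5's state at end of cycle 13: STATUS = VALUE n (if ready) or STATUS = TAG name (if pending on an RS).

STATUS = VALUE 47

c1: issue ADD r1<-Add1 | r0:4,r1:Add1,r2:5,r3:1,r4:8,r5:8
c2: issue ADD r1<-Add2 | r0:4,r1:Add2,r2:5,r3:1,r4:8,r5:8
c3: CDB Add1=13; issue SUB r0<-Add1 | r0:Add1,r1:Add2,r2:5,r3:1,r4:8,r5:8
c4: issue ADD r5<-Add3 | r0:Add1,r1:Add2,r2:5,r3:1,r4:8,r5:Add3
c5: CDB Add2=17; issue MUL r0<-Mul1 | r0:Mul1,r1:17,r2:5,r3:1,r4:8,r5:Add3
c6: CDB Add3=16; issue SUB r5<-Add2 | r0:Mul1,r1:17,r2:5,r3:1,r4:8,r5:Add2
c7: CDB Add1=13; issue MUL r4<-Mul2 | r0:Mul1,r1:17,r2:5,r3:1,r4:Mul2,r5:Add2
c8: issue ADD r0<-Add1 | r0:Add1,r1:17,r2:5,r3:1,r4:Mul2,r5:Add2
c9: - | r0:Add1,r1:17,r2:5,r3:1,r4:Mul2,r5:Add2
c10: CDB Mul1=64 | r0:Add1,r1:17,r2:5,r3:1,r4:Mul2,r5:Add2
c11: - | r0:Add1,r1:17,r2:5,r3:1,r4:Mul2,r5:Add2
c12: CDB Add2=47 | r0:Add1,r1:17,r2:5,r3:1,r4:Mul2,r5:47
c13: CDB Mul2=1 | r0:Add1,r1:17,r2:5,r3:1,r4:1,r5:47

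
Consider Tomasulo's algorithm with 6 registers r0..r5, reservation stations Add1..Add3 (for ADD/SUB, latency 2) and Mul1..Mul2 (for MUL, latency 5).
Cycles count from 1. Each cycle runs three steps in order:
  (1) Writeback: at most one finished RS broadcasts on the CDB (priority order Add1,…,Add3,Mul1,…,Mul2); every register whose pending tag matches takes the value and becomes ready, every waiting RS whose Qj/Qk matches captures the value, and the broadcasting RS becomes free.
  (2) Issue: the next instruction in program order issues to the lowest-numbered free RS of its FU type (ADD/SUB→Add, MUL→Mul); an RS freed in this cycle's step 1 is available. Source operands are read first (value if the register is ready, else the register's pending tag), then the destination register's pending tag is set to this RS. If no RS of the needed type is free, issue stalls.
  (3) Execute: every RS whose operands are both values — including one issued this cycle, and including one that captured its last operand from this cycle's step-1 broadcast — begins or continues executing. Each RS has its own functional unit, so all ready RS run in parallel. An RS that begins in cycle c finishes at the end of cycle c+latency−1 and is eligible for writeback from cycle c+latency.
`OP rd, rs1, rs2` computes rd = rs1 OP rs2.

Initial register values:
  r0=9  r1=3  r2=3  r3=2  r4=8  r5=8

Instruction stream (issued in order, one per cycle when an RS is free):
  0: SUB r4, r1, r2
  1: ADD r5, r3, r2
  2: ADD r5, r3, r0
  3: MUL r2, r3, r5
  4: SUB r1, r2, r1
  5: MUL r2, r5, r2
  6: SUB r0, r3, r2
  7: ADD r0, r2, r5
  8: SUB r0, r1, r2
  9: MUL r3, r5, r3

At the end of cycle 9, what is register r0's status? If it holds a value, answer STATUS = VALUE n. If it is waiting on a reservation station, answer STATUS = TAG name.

STATUS = TAG Add3

cycle 1: issue SUB r4<-Add1 // r0:9,r1:3,r2:3,r3:2,r4:Add1,r5:8
cycle 2: issue ADD r5<-Add2 // r0:9,r1:3,r2:3,r3:2,r4:Add1,r5:Add2
cycle 3: CDB Add1=0; issue ADD r5<-Add1 // r0:9,r1:3,r2:3,r3:2,r4:0,r5:Add1
cycle 4: CDB Add2=5; issue MUL r2<-Mul1 // r0:9,r1:3,r2:Mul1,r3:2,r4:0,r5:Add1
cycle 5: CDB Add1=11; issue SUB r1<-Add1 // r0:9,r1:Add1,r2:Mul1,r3:2,r4:0,r5:11
cycle 6: issue MUL r2<-Mul2 // r0:9,r1:Add1,r2:Mul2,r3:2,r4:0,r5:11
cycle 7: issue SUB r0<-Add2 // r0:Add2,r1:Add1,r2:Mul2,r3:2,r4:0,r5:11
cycle 8: issue ADD r0<-Add3 // r0:Add3,r1:Add1,r2:Mul2,r3:2,r4:0,r5:11
cycle 9: stall // r0:Add3,r1:Add1,r2:Mul2,r3:2,r4:0,r5:11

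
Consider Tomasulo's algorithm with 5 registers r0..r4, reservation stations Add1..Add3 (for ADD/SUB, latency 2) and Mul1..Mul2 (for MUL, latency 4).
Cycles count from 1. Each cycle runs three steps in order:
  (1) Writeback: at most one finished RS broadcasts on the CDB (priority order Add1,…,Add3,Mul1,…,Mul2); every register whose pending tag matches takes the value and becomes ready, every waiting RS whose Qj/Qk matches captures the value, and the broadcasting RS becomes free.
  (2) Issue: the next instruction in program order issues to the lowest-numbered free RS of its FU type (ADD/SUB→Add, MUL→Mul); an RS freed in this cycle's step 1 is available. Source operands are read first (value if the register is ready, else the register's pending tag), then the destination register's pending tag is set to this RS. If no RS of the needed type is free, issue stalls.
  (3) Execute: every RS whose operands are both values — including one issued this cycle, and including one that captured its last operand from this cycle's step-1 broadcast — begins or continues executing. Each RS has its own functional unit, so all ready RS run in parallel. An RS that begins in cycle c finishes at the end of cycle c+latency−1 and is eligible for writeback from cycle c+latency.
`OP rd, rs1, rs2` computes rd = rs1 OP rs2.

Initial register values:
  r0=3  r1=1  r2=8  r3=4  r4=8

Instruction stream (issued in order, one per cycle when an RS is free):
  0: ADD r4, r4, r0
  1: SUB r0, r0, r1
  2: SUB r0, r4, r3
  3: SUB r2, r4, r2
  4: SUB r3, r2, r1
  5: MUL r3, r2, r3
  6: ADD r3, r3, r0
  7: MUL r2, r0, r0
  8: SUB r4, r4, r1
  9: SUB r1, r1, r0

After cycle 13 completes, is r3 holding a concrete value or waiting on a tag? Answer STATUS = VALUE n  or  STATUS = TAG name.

c1: issue ADD r4<-Add1 | r0:3,r1:1,r2:8,r3:4,r4:Add1
c2: issue SUB r0<-Add2 | r0:Add2,r1:1,r2:8,r3:4,r4:Add1
c3: CDB Add1=11; issue SUB r0<-Add1 | r0:Add1,r1:1,r2:8,r3:4,r4:11
c4: CDB Add2=2; issue SUB r2<-Add2 | r0:Add1,r1:1,r2:Add2,r3:4,r4:11
c5: CDB Add1=7; issue SUB r3<-Add1 | r0:7,r1:1,r2:Add2,r3:Add1,r4:11
c6: CDB Add2=3; issue MUL r3<-Mul1 | r0:7,r1:1,r2:3,r3:Mul1,r4:11
c7: issue ADD r3<-Add2 | r0:7,r1:1,r2:3,r3:Add2,r4:11
c8: CDB Add1=2; issue MUL r2<-Mul2 | r0:7,r1:1,r2:Mul2,r3:Add2,r4:11
c9: issue SUB r4<-Add1 | r0:7,r1:1,r2:Mul2,r3:Add2,r4:Add1
c10: issue SUB r1<-Add3 | r0:7,r1:Add3,r2:Mul2,r3:Add2,r4:Add1
c11: CDB Add1=10 | r0:7,r1:Add3,r2:Mul2,r3:Add2,r4:10
c12: CDB Add3=-6 | r0:7,r1:-6,r2:Mul2,r3:Add2,r4:10
c13: CDB Mul1=6 | r0:7,r1:-6,r2:Mul2,r3:Add2,r4:10

STATUS = TAG Add2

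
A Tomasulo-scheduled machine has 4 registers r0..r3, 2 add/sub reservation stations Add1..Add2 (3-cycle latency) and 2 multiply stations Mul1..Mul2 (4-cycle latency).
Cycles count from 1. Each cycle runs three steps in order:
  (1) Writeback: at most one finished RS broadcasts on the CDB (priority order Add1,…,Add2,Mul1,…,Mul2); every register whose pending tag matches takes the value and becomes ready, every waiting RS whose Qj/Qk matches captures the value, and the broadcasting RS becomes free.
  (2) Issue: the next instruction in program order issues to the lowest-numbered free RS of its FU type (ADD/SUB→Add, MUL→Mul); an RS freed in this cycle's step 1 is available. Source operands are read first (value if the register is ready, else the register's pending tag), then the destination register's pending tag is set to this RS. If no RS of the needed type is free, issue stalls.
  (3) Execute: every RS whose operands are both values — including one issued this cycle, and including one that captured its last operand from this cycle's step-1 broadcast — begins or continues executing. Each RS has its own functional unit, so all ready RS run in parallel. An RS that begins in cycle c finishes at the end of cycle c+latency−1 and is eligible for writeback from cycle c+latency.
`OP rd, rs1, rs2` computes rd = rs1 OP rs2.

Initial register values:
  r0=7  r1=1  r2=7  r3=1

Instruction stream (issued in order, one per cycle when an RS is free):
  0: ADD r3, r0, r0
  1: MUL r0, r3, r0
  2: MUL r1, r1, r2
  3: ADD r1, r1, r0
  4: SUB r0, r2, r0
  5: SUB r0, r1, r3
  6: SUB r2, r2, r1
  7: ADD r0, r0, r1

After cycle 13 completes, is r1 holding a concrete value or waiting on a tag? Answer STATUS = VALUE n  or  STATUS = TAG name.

  c1: issue ADD r3<-Add1  regs: r0:7,r1:1,r2:7,r3:Add1
  c2: issue MUL r0<-Mul1  regs: r0:Mul1,r1:1,r2:7,r3:Add1
  c3: issue MUL r1<-Mul2  regs: r0:Mul1,r1:Mul2,r2:7,r3:Add1
  c4: CDB Add1=14; issue ADD r1<-Add1  regs: r0:Mul1,r1:Add1,r2:7,r3:14
  c5: issue SUB r0<-Add2  regs: r0:Add2,r1:Add1,r2:7,r3:14
  c6: stall  regs: r0:Add2,r1:Add1,r2:7,r3:14
  c7: CDB Mul2=7; stall  regs: r0:Add2,r1:Add1,r2:7,r3:14
  c8: CDB Mul1=98; stall  regs: r0:Add2,r1:Add1,r2:7,r3:14
  c9: stall  regs: r0:Add2,r1:Add1,r2:7,r3:14
  c10: stall  regs: r0:Add2,r1:Add1,r2:7,r3:14
  c11: CDB Add1=105; issue SUB r0<-Add1  regs: r0:Add1,r1:105,r2:7,r3:14
  c12: CDB Add2=-91; issue SUB r2<-Add2  regs: r0:Add1,r1:105,r2:Add2,r3:14
  c13: stall  regs: r0:Add1,r1:105,r2:Add2,r3:14

STATUS = VALUE 105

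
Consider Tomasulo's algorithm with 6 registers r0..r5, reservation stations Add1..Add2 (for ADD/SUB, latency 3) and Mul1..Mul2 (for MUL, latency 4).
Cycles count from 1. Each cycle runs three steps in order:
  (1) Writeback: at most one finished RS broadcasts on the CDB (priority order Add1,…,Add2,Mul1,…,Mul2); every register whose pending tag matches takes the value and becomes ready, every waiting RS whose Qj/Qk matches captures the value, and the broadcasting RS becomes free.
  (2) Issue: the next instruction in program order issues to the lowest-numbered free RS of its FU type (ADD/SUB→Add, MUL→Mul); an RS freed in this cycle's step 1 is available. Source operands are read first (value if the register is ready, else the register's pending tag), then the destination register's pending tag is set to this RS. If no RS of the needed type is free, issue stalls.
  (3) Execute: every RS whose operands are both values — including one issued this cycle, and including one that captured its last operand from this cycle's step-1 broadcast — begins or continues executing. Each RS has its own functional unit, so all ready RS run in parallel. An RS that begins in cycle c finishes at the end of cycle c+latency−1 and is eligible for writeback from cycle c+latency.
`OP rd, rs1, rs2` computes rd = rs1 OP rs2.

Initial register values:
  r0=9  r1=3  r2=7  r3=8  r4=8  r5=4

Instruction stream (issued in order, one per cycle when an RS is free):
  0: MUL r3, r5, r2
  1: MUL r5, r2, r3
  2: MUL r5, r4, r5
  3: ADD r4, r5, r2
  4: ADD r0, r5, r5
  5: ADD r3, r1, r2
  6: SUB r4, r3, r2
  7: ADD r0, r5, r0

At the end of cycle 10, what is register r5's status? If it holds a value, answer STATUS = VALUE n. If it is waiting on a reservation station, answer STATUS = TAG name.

cycle 1: issue MUL r3<-Mul1 // r0:9,r1:3,r2:7,r3:Mul1,r4:8,r5:4
cycle 2: issue MUL r5<-Mul2 // r0:9,r1:3,r2:7,r3:Mul1,r4:8,r5:Mul2
cycle 3: stall // r0:9,r1:3,r2:7,r3:Mul1,r4:8,r5:Mul2
cycle 4: stall // r0:9,r1:3,r2:7,r3:Mul1,r4:8,r5:Mul2
cycle 5: CDB Mul1=28; issue MUL r5<-Mul1 // r0:9,r1:3,r2:7,r3:28,r4:8,r5:Mul1
cycle 6: issue ADD r4<-Add1 // r0:9,r1:3,r2:7,r3:28,r4:Add1,r5:Mul1
cycle 7: issue ADD r0<-Add2 // r0:Add2,r1:3,r2:7,r3:28,r4:Add1,r5:Mul1
cycle 8: stall // r0:Add2,r1:3,r2:7,r3:28,r4:Add1,r5:Mul1
cycle 9: CDB Mul2=196; stall // r0:Add2,r1:3,r2:7,r3:28,r4:Add1,r5:Mul1
cycle 10: stall // r0:Add2,r1:3,r2:7,r3:28,r4:Add1,r5:Mul1

STATUS = TAG Mul1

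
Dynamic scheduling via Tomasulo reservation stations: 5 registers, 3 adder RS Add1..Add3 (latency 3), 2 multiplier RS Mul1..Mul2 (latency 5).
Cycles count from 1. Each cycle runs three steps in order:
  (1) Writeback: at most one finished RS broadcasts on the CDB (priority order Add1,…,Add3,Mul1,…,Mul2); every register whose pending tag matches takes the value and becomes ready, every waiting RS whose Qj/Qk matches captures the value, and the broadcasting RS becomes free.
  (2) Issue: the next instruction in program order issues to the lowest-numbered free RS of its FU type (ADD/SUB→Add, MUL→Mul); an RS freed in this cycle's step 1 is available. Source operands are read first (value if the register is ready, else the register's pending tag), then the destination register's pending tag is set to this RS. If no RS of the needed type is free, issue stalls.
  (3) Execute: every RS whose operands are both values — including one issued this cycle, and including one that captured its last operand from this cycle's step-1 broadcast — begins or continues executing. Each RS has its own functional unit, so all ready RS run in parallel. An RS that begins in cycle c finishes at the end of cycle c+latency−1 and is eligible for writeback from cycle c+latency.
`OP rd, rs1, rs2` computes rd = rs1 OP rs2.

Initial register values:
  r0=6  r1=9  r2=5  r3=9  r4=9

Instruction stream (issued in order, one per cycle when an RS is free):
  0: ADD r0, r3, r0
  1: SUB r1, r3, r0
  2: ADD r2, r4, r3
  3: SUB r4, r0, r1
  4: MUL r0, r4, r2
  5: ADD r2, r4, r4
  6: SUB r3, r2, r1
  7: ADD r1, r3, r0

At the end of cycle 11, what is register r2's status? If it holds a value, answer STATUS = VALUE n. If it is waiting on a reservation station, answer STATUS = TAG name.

cycle 1: issue ADD r0<-Add1 // r0:Add1,r1:9,r2:5,r3:9,r4:9
cycle 2: issue SUB r1<-Add2 // r0:Add1,r1:Add2,r2:5,r3:9,r4:9
cycle 3: issue ADD r2<-Add3 // r0:Add1,r1:Add2,r2:Add3,r3:9,r4:9
cycle 4: CDB Add1=15; issue SUB r4<-Add1 // r0:15,r1:Add2,r2:Add3,r3:9,r4:Add1
cycle 5: issue MUL r0<-Mul1 // r0:Mul1,r1:Add2,r2:Add3,r3:9,r4:Add1
cycle 6: CDB Add3=18; issue ADD r2<-Add3 // r0:Mul1,r1:Add2,r2:Add3,r3:9,r4:Add1
cycle 7: CDB Add2=-6; issue SUB r3<-Add2 // r0:Mul1,r1:-6,r2:Add3,r3:Add2,r4:Add1
cycle 8: stall // r0:Mul1,r1:-6,r2:Add3,r3:Add2,r4:Add1
cycle 9: stall // r0:Mul1,r1:-6,r2:Add3,r3:Add2,r4:Add1
cycle 10: CDB Add1=21; issue ADD r1<-Add1 // r0:Mul1,r1:Add1,r2:Add3,r3:Add2,r4:21
cycle 11: - // r0:Mul1,r1:Add1,r2:Add3,r3:Add2,r4:21

STATUS = TAG Add3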